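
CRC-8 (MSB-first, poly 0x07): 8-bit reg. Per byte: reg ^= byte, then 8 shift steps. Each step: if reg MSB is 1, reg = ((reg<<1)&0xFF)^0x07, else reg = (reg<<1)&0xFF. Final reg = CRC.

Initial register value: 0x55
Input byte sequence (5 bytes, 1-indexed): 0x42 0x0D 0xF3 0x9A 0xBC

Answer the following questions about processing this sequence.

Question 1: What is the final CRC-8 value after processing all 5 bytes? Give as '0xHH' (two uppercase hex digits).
Answer: 0x6A

Derivation:
After byte 1 (0x42): reg=0x65
After byte 2 (0x0D): reg=0x1F
After byte 3 (0xF3): reg=0x8A
After byte 4 (0x9A): reg=0x70
After byte 5 (0xBC): reg=0x6A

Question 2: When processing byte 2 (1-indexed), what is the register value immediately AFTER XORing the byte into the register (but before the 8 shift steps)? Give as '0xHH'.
Register before byte 2: 0x65
Byte 2: 0x0D
0x65 XOR 0x0D = 0x68

Answer: 0x68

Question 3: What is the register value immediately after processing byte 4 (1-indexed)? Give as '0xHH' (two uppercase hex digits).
Answer: 0x70

Derivation:
After byte 1 (0x42): reg=0x65
After byte 2 (0x0D): reg=0x1F
After byte 3 (0xF3): reg=0x8A
After byte 4 (0x9A): reg=0x70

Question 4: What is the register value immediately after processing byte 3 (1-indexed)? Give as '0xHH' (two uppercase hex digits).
After byte 1 (0x42): reg=0x65
After byte 2 (0x0D): reg=0x1F
After byte 3 (0xF3): reg=0x8A

Answer: 0x8A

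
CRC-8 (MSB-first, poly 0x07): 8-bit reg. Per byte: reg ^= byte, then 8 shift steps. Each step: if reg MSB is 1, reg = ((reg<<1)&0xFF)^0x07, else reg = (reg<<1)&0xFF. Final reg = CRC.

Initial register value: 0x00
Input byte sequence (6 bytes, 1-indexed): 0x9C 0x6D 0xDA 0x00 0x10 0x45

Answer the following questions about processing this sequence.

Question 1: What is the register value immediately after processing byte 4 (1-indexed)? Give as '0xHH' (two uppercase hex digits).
After byte 1 (0x9C): reg=0xDD
After byte 2 (0x6D): reg=0x19
After byte 3 (0xDA): reg=0x47
After byte 4 (0x00): reg=0xD2

Answer: 0xD2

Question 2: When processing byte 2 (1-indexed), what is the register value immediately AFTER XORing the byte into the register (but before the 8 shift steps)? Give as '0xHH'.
Register before byte 2: 0xDD
Byte 2: 0x6D
0xDD XOR 0x6D = 0xB0

Answer: 0xB0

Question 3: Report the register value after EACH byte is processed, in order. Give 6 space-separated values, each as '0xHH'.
0xDD 0x19 0x47 0xD2 0x40 0x1B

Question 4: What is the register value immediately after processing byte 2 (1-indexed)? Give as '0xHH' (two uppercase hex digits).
Answer: 0x19

Derivation:
After byte 1 (0x9C): reg=0xDD
After byte 2 (0x6D): reg=0x19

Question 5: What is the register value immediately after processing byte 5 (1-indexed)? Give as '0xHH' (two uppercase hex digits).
After byte 1 (0x9C): reg=0xDD
After byte 2 (0x6D): reg=0x19
After byte 3 (0xDA): reg=0x47
After byte 4 (0x00): reg=0xD2
After byte 5 (0x10): reg=0x40

Answer: 0x40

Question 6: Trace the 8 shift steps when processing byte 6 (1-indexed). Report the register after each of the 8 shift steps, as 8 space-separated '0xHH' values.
Answer: 0x0A 0x14 0x28 0x50 0xA0 0x47 0x8E 0x1B

Derivation:
After byte 1 (0x9C): reg=0xDD
After byte 2 (0x6D): reg=0x19
After byte 3 (0xDA): reg=0x47
After byte 4 (0x00): reg=0xD2
After byte 5 (0x10): reg=0x40
Register before byte 6: 0x40
After XOR with byte 0x45: 0x05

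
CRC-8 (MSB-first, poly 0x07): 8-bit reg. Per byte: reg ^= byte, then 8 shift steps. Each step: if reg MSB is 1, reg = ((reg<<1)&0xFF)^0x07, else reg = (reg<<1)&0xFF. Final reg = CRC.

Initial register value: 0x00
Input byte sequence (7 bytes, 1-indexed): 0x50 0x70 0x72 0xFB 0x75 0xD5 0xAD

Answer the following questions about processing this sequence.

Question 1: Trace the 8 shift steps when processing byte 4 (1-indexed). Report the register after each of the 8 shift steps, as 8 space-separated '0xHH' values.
Answer: 0x48 0x90 0x27 0x4E 0x9C 0x3F 0x7E 0xFC

Derivation:
After byte 1 (0x50): reg=0xB7
After byte 2 (0x70): reg=0x5B
After byte 3 (0x72): reg=0xDF
Register before byte 4: 0xDF
After XOR with byte 0xFB: 0x24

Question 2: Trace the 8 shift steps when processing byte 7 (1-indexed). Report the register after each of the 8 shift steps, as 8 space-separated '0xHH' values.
Answer: 0x01 0x02 0x04 0x08 0x10 0x20 0x40 0x80

Derivation:
After byte 1 (0x50): reg=0xB7
After byte 2 (0x70): reg=0x5B
After byte 3 (0x72): reg=0xDF
After byte 4 (0xFB): reg=0xFC
After byte 5 (0x75): reg=0xB6
After byte 6 (0xD5): reg=0x2E
Register before byte 7: 0x2E
After XOR with byte 0xAD: 0x83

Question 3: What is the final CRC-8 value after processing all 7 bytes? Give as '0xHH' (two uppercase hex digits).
After byte 1 (0x50): reg=0xB7
After byte 2 (0x70): reg=0x5B
After byte 3 (0x72): reg=0xDF
After byte 4 (0xFB): reg=0xFC
After byte 5 (0x75): reg=0xB6
After byte 6 (0xD5): reg=0x2E
After byte 7 (0xAD): reg=0x80

Answer: 0x80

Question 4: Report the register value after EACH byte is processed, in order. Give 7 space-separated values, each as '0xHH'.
0xB7 0x5B 0xDF 0xFC 0xB6 0x2E 0x80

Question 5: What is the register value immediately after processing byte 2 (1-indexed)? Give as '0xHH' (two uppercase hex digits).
After byte 1 (0x50): reg=0xB7
After byte 2 (0x70): reg=0x5B

Answer: 0x5B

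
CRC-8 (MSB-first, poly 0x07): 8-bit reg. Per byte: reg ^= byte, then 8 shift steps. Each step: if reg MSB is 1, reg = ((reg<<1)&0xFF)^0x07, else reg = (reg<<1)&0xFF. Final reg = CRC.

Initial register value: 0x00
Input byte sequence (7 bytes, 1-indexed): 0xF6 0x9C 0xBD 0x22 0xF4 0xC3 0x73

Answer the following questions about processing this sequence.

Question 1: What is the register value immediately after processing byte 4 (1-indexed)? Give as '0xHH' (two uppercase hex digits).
Answer: 0x6C

Derivation:
After byte 1 (0xF6): reg=0xCC
After byte 2 (0x9C): reg=0xB7
After byte 3 (0xBD): reg=0x36
After byte 4 (0x22): reg=0x6C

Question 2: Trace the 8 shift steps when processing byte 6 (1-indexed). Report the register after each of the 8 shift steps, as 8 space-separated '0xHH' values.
After byte 1 (0xF6): reg=0xCC
After byte 2 (0x9C): reg=0xB7
After byte 3 (0xBD): reg=0x36
After byte 4 (0x22): reg=0x6C
After byte 5 (0xF4): reg=0xC1
Register before byte 6: 0xC1
After XOR with byte 0xC3: 0x02

Answer: 0x04 0x08 0x10 0x20 0x40 0x80 0x07 0x0E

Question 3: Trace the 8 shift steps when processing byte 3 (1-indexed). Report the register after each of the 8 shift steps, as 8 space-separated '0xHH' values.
Answer: 0x14 0x28 0x50 0xA0 0x47 0x8E 0x1B 0x36

Derivation:
After byte 1 (0xF6): reg=0xCC
After byte 2 (0x9C): reg=0xB7
Register before byte 3: 0xB7
After XOR with byte 0xBD: 0x0A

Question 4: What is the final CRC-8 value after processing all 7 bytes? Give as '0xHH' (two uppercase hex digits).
After byte 1 (0xF6): reg=0xCC
After byte 2 (0x9C): reg=0xB7
After byte 3 (0xBD): reg=0x36
After byte 4 (0x22): reg=0x6C
After byte 5 (0xF4): reg=0xC1
After byte 6 (0xC3): reg=0x0E
After byte 7 (0x73): reg=0x74

Answer: 0x74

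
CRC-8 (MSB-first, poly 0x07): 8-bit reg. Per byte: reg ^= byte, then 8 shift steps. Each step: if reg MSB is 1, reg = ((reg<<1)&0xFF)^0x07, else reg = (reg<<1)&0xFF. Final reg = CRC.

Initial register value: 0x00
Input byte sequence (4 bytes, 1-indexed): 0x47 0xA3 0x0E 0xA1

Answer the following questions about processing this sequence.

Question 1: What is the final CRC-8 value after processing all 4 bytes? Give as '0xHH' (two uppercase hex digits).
Answer: 0xB4

Derivation:
After byte 1 (0x47): reg=0xD2
After byte 2 (0xA3): reg=0x50
After byte 3 (0x0E): reg=0x9D
After byte 4 (0xA1): reg=0xB4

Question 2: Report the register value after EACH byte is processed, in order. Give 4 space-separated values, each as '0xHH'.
0xD2 0x50 0x9D 0xB4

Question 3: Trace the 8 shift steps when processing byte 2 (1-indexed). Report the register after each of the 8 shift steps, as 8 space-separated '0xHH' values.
After byte 1 (0x47): reg=0xD2
Register before byte 2: 0xD2
After XOR with byte 0xA3: 0x71

Answer: 0xE2 0xC3 0x81 0x05 0x0A 0x14 0x28 0x50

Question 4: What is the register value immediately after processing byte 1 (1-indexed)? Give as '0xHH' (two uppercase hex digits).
After byte 1 (0x47): reg=0xD2

Answer: 0xD2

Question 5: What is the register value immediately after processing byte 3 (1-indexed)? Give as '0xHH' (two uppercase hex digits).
After byte 1 (0x47): reg=0xD2
After byte 2 (0xA3): reg=0x50
After byte 3 (0x0E): reg=0x9D

Answer: 0x9D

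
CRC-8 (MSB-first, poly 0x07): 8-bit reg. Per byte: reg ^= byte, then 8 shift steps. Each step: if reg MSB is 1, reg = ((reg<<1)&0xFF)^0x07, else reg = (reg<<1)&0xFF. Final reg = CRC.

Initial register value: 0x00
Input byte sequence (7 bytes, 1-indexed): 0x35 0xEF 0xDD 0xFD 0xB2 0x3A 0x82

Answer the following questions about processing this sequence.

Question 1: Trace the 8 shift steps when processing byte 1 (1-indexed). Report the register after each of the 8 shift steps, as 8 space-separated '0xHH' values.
Register before byte 1: 0x00
After XOR with byte 0x35: 0x35

Answer: 0x6A 0xD4 0xAF 0x59 0xB2 0x63 0xC6 0x8B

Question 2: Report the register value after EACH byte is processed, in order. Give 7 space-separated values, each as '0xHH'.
0x8B 0x3B 0xBC 0xC0 0x59 0x2E 0x4D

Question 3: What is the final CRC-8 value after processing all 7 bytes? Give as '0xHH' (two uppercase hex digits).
After byte 1 (0x35): reg=0x8B
After byte 2 (0xEF): reg=0x3B
After byte 3 (0xDD): reg=0xBC
After byte 4 (0xFD): reg=0xC0
After byte 5 (0xB2): reg=0x59
After byte 6 (0x3A): reg=0x2E
After byte 7 (0x82): reg=0x4D

Answer: 0x4D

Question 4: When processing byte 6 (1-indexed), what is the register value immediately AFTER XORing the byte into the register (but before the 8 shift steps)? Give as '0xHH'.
Register before byte 6: 0x59
Byte 6: 0x3A
0x59 XOR 0x3A = 0x63

Answer: 0x63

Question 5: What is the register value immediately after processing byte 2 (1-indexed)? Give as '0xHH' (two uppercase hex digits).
After byte 1 (0x35): reg=0x8B
After byte 2 (0xEF): reg=0x3B

Answer: 0x3B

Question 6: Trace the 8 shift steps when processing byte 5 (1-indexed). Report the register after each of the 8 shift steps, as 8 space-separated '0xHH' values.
After byte 1 (0x35): reg=0x8B
After byte 2 (0xEF): reg=0x3B
After byte 3 (0xDD): reg=0xBC
After byte 4 (0xFD): reg=0xC0
Register before byte 5: 0xC0
After XOR with byte 0xB2: 0x72

Answer: 0xE4 0xCF 0x99 0x35 0x6A 0xD4 0xAF 0x59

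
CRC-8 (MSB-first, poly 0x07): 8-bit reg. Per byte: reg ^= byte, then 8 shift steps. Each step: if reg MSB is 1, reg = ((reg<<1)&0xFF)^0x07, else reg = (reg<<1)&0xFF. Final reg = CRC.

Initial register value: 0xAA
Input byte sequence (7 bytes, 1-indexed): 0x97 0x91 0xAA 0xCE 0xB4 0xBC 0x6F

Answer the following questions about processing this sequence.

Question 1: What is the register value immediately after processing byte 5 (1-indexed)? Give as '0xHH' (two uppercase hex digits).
Answer: 0x13

Derivation:
After byte 1 (0x97): reg=0xB3
After byte 2 (0x91): reg=0xEE
After byte 3 (0xAA): reg=0xDB
After byte 4 (0xCE): reg=0x6B
After byte 5 (0xB4): reg=0x13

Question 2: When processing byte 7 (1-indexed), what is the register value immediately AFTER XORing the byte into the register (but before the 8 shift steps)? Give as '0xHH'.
Answer: 0x2B

Derivation:
Register before byte 7: 0x44
Byte 7: 0x6F
0x44 XOR 0x6F = 0x2B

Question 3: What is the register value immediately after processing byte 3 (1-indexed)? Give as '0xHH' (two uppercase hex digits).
Answer: 0xDB

Derivation:
After byte 1 (0x97): reg=0xB3
After byte 2 (0x91): reg=0xEE
After byte 3 (0xAA): reg=0xDB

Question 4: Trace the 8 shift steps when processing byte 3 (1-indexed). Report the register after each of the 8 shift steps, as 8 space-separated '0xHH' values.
After byte 1 (0x97): reg=0xB3
After byte 2 (0x91): reg=0xEE
Register before byte 3: 0xEE
After XOR with byte 0xAA: 0x44

Answer: 0x88 0x17 0x2E 0x5C 0xB8 0x77 0xEE 0xDB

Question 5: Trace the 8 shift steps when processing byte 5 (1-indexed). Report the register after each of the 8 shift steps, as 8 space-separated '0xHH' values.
After byte 1 (0x97): reg=0xB3
After byte 2 (0x91): reg=0xEE
After byte 3 (0xAA): reg=0xDB
After byte 4 (0xCE): reg=0x6B
Register before byte 5: 0x6B
After XOR with byte 0xB4: 0xDF

Answer: 0xB9 0x75 0xEA 0xD3 0xA1 0x45 0x8A 0x13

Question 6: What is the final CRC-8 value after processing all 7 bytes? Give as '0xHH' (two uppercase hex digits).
After byte 1 (0x97): reg=0xB3
After byte 2 (0x91): reg=0xEE
After byte 3 (0xAA): reg=0xDB
After byte 4 (0xCE): reg=0x6B
After byte 5 (0xB4): reg=0x13
After byte 6 (0xBC): reg=0x44
After byte 7 (0x6F): reg=0xD1

Answer: 0xD1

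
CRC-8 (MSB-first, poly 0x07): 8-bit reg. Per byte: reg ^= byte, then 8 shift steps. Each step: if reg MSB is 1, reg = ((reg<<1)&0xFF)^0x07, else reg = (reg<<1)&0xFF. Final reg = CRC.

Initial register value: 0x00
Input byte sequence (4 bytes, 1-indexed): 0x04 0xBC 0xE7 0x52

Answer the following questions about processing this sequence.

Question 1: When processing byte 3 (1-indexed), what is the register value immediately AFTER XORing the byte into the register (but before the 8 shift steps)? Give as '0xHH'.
Register before byte 3: 0x69
Byte 3: 0xE7
0x69 XOR 0xE7 = 0x8E

Answer: 0x8E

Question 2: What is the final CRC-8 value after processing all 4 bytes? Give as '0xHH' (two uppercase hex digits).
After byte 1 (0x04): reg=0x1C
After byte 2 (0xBC): reg=0x69
After byte 3 (0xE7): reg=0xA3
After byte 4 (0x52): reg=0xD9

Answer: 0xD9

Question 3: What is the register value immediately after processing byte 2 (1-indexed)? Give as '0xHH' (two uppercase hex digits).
After byte 1 (0x04): reg=0x1C
After byte 2 (0xBC): reg=0x69

Answer: 0x69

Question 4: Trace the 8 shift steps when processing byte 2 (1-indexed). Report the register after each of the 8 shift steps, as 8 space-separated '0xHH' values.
After byte 1 (0x04): reg=0x1C
Register before byte 2: 0x1C
After XOR with byte 0xBC: 0xA0

Answer: 0x47 0x8E 0x1B 0x36 0x6C 0xD8 0xB7 0x69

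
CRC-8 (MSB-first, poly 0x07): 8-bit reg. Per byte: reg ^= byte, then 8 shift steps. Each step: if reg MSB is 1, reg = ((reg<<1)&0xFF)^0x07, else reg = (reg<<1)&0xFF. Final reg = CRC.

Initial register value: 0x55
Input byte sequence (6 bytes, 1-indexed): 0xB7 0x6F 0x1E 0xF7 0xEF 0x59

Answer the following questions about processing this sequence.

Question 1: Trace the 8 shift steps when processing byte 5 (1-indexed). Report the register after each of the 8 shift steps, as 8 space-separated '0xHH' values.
After byte 1 (0xB7): reg=0xA0
After byte 2 (0x6F): reg=0x63
After byte 3 (0x1E): reg=0x74
After byte 4 (0xF7): reg=0x80
Register before byte 5: 0x80
After XOR with byte 0xEF: 0x6F

Answer: 0xDE 0xBB 0x71 0xE2 0xC3 0x81 0x05 0x0A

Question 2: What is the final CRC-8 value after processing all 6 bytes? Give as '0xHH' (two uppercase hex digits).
After byte 1 (0xB7): reg=0xA0
After byte 2 (0x6F): reg=0x63
After byte 3 (0x1E): reg=0x74
After byte 4 (0xF7): reg=0x80
After byte 5 (0xEF): reg=0x0A
After byte 6 (0x59): reg=0xBE

Answer: 0xBE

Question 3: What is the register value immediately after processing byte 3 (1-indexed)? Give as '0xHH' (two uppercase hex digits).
After byte 1 (0xB7): reg=0xA0
After byte 2 (0x6F): reg=0x63
After byte 3 (0x1E): reg=0x74

Answer: 0x74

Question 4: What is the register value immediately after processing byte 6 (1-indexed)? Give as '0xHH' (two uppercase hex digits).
After byte 1 (0xB7): reg=0xA0
After byte 2 (0x6F): reg=0x63
After byte 3 (0x1E): reg=0x74
After byte 4 (0xF7): reg=0x80
After byte 5 (0xEF): reg=0x0A
After byte 6 (0x59): reg=0xBE

Answer: 0xBE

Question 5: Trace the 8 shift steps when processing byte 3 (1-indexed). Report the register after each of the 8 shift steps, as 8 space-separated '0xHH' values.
Answer: 0xFA 0xF3 0xE1 0xC5 0x8D 0x1D 0x3A 0x74

Derivation:
After byte 1 (0xB7): reg=0xA0
After byte 2 (0x6F): reg=0x63
Register before byte 3: 0x63
After XOR with byte 0x1E: 0x7D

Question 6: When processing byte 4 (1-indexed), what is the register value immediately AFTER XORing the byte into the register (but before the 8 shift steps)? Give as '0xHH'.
Answer: 0x83

Derivation:
Register before byte 4: 0x74
Byte 4: 0xF7
0x74 XOR 0xF7 = 0x83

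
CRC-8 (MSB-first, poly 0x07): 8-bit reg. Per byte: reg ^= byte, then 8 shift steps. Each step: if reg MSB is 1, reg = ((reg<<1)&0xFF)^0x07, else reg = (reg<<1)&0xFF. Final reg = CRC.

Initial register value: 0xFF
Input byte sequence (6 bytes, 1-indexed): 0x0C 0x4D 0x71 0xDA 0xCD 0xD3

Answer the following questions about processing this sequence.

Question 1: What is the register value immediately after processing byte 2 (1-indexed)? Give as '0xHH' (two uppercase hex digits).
Answer: 0xCF

Derivation:
After byte 1 (0x0C): reg=0xD7
After byte 2 (0x4D): reg=0xCF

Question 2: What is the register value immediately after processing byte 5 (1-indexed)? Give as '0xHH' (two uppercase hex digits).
After byte 1 (0x0C): reg=0xD7
After byte 2 (0x4D): reg=0xCF
After byte 3 (0x71): reg=0x33
After byte 4 (0xDA): reg=0x91
After byte 5 (0xCD): reg=0x93

Answer: 0x93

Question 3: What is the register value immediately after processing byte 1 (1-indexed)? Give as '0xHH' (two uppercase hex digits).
Answer: 0xD7

Derivation:
After byte 1 (0x0C): reg=0xD7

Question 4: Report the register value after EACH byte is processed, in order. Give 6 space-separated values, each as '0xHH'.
0xD7 0xCF 0x33 0x91 0x93 0xC7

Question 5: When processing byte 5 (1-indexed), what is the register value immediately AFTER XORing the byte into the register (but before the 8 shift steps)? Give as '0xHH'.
Answer: 0x5C

Derivation:
Register before byte 5: 0x91
Byte 5: 0xCD
0x91 XOR 0xCD = 0x5C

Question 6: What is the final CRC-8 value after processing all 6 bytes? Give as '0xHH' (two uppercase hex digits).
After byte 1 (0x0C): reg=0xD7
After byte 2 (0x4D): reg=0xCF
After byte 3 (0x71): reg=0x33
After byte 4 (0xDA): reg=0x91
After byte 5 (0xCD): reg=0x93
After byte 6 (0xD3): reg=0xC7

Answer: 0xC7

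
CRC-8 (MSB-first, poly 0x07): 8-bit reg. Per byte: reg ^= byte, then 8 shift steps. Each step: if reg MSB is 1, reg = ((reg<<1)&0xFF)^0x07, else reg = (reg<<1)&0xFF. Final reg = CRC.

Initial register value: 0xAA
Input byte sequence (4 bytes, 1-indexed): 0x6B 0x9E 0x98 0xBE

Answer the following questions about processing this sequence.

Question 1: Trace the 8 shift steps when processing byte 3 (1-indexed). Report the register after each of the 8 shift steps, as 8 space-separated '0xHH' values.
Answer: 0x61 0xC2 0x83 0x01 0x02 0x04 0x08 0x10

Derivation:
After byte 1 (0x6B): reg=0x49
After byte 2 (0x9E): reg=0x2B
Register before byte 3: 0x2B
After XOR with byte 0x98: 0xB3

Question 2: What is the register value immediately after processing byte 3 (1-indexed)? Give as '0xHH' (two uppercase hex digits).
After byte 1 (0x6B): reg=0x49
After byte 2 (0x9E): reg=0x2B
After byte 3 (0x98): reg=0x10

Answer: 0x10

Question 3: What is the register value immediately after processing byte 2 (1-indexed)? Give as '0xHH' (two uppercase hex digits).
Answer: 0x2B

Derivation:
After byte 1 (0x6B): reg=0x49
After byte 2 (0x9E): reg=0x2B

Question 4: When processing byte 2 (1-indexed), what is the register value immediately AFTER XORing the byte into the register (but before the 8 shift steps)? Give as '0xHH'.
Answer: 0xD7

Derivation:
Register before byte 2: 0x49
Byte 2: 0x9E
0x49 XOR 0x9E = 0xD7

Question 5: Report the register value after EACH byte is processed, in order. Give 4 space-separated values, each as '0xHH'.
0x49 0x2B 0x10 0x43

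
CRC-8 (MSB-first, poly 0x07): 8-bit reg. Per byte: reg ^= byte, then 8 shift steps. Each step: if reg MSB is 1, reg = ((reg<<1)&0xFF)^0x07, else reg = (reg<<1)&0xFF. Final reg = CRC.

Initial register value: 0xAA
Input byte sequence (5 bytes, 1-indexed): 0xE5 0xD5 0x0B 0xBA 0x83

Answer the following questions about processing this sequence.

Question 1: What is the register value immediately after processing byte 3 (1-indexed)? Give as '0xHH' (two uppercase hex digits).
After byte 1 (0xE5): reg=0xEA
After byte 2 (0xD5): reg=0xBD
After byte 3 (0x0B): reg=0x0B

Answer: 0x0B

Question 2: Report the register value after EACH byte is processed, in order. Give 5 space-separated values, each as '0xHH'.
0xEA 0xBD 0x0B 0x1E 0xDA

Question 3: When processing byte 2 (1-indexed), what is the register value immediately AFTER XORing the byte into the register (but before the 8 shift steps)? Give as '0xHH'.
Register before byte 2: 0xEA
Byte 2: 0xD5
0xEA XOR 0xD5 = 0x3F

Answer: 0x3F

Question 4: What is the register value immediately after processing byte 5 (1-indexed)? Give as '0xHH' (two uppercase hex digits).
Answer: 0xDA

Derivation:
After byte 1 (0xE5): reg=0xEA
After byte 2 (0xD5): reg=0xBD
After byte 3 (0x0B): reg=0x0B
After byte 4 (0xBA): reg=0x1E
After byte 5 (0x83): reg=0xDA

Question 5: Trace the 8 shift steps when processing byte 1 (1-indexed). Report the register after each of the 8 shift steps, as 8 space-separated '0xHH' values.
Register before byte 1: 0xAA
After XOR with byte 0xE5: 0x4F

Answer: 0x9E 0x3B 0x76 0xEC 0xDF 0xB9 0x75 0xEA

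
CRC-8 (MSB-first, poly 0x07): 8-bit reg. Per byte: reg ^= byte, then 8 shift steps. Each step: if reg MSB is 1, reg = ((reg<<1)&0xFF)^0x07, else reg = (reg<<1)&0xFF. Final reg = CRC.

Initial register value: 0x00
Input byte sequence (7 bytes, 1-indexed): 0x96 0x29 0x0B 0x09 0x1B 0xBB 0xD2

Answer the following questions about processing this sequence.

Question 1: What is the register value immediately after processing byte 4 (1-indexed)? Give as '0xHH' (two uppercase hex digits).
Answer: 0xF3

Derivation:
After byte 1 (0x96): reg=0xEB
After byte 2 (0x29): reg=0x40
After byte 3 (0x0B): reg=0xF6
After byte 4 (0x09): reg=0xF3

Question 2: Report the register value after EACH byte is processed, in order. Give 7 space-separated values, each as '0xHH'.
0xEB 0x40 0xF6 0xF3 0x96 0xC3 0x77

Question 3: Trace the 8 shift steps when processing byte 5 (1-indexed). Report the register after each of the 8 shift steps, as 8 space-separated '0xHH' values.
Answer: 0xD7 0xA9 0x55 0xAA 0x53 0xA6 0x4B 0x96

Derivation:
After byte 1 (0x96): reg=0xEB
After byte 2 (0x29): reg=0x40
After byte 3 (0x0B): reg=0xF6
After byte 4 (0x09): reg=0xF3
Register before byte 5: 0xF3
After XOR with byte 0x1B: 0xE8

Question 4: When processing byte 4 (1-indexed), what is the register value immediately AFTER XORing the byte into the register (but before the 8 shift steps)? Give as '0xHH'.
Answer: 0xFF

Derivation:
Register before byte 4: 0xF6
Byte 4: 0x09
0xF6 XOR 0x09 = 0xFF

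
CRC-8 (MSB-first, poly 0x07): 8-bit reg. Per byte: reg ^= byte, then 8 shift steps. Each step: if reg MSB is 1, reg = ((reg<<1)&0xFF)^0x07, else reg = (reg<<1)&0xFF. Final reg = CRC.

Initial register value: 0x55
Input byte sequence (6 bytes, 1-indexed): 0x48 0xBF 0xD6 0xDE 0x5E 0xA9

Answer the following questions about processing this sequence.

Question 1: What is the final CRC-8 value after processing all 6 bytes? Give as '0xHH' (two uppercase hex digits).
Answer: 0x9B

Derivation:
After byte 1 (0x48): reg=0x53
After byte 2 (0xBF): reg=0x8A
After byte 3 (0xD6): reg=0x93
After byte 4 (0xDE): reg=0xE4
After byte 5 (0x5E): reg=0x2F
After byte 6 (0xA9): reg=0x9B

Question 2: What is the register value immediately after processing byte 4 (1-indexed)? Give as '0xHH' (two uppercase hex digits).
After byte 1 (0x48): reg=0x53
After byte 2 (0xBF): reg=0x8A
After byte 3 (0xD6): reg=0x93
After byte 4 (0xDE): reg=0xE4

Answer: 0xE4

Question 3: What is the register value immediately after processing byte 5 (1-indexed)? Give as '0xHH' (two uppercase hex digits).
Answer: 0x2F

Derivation:
After byte 1 (0x48): reg=0x53
After byte 2 (0xBF): reg=0x8A
After byte 3 (0xD6): reg=0x93
After byte 4 (0xDE): reg=0xE4
After byte 5 (0x5E): reg=0x2F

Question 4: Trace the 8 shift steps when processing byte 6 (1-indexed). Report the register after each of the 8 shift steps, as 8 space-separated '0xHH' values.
After byte 1 (0x48): reg=0x53
After byte 2 (0xBF): reg=0x8A
After byte 3 (0xD6): reg=0x93
After byte 4 (0xDE): reg=0xE4
After byte 5 (0x5E): reg=0x2F
Register before byte 6: 0x2F
After XOR with byte 0xA9: 0x86

Answer: 0x0B 0x16 0x2C 0x58 0xB0 0x67 0xCE 0x9B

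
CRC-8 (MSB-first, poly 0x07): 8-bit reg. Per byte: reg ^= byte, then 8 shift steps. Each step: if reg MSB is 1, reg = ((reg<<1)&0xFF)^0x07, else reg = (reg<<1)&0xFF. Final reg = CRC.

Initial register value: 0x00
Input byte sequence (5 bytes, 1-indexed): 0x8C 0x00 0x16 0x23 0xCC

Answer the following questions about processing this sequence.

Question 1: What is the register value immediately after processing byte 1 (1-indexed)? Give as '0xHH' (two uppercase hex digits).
After byte 1 (0x8C): reg=0xAD

Answer: 0xAD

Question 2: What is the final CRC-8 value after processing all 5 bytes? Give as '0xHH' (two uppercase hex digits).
After byte 1 (0x8C): reg=0xAD
After byte 2 (0x00): reg=0x4A
After byte 3 (0x16): reg=0x93
After byte 4 (0x23): reg=0x19
After byte 5 (0xCC): reg=0x25

Answer: 0x25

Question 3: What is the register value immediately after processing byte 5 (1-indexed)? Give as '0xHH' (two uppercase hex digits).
Answer: 0x25

Derivation:
After byte 1 (0x8C): reg=0xAD
After byte 2 (0x00): reg=0x4A
After byte 3 (0x16): reg=0x93
After byte 4 (0x23): reg=0x19
After byte 5 (0xCC): reg=0x25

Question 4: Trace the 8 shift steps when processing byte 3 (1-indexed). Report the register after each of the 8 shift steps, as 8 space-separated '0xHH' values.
After byte 1 (0x8C): reg=0xAD
After byte 2 (0x00): reg=0x4A
Register before byte 3: 0x4A
After XOR with byte 0x16: 0x5C

Answer: 0xB8 0x77 0xEE 0xDB 0xB1 0x65 0xCA 0x93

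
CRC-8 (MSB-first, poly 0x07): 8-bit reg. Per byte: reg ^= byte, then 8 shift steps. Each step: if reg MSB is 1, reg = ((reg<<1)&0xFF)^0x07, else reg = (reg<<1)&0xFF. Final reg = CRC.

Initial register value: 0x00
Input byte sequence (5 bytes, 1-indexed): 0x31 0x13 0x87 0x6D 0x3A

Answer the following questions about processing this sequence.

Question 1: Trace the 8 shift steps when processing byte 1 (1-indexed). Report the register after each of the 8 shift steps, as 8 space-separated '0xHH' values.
Answer: 0x62 0xC4 0x8F 0x19 0x32 0x64 0xC8 0x97

Derivation:
Register before byte 1: 0x00
After XOR with byte 0x31: 0x31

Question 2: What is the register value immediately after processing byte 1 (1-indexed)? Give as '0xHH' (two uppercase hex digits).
After byte 1 (0x31): reg=0x97

Answer: 0x97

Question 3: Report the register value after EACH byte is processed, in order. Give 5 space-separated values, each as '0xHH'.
0x97 0x95 0x7E 0x79 0xCE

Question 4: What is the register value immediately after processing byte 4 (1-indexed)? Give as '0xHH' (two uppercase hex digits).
After byte 1 (0x31): reg=0x97
After byte 2 (0x13): reg=0x95
After byte 3 (0x87): reg=0x7E
After byte 4 (0x6D): reg=0x79

Answer: 0x79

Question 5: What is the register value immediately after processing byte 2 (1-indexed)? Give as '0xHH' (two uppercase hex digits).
Answer: 0x95

Derivation:
After byte 1 (0x31): reg=0x97
After byte 2 (0x13): reg=0x95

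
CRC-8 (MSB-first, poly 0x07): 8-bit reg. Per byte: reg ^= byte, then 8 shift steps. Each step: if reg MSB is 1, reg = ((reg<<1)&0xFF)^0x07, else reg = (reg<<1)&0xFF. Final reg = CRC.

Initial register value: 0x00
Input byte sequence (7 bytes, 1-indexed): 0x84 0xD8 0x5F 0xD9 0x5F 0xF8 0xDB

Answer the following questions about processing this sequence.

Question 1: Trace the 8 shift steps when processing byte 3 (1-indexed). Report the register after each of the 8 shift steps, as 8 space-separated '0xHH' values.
After byte 1 (0x84): reg=0x95
After byte 2 (0xD8): reg=0xE4
Register before byte 3: 0xE4
After XOR with byte 0x5F: 0xBB

Answer: 0x71 0xE2 0xC3 0x81 0x05 0x0A 0x14 0x28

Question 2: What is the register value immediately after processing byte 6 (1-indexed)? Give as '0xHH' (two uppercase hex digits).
Answer: 0x2E

Derivation:
After byte 1 (0x84): reg=0x95
After byte 2 (0xD8): reg=0xE4
After byte 3 (0x5F): reg=0x28
After byte 4 (0xD9): reg=0xD9
After byte 5 (0x5F): reg=0x9B
After byte 6 (0xF8): reg=0x2E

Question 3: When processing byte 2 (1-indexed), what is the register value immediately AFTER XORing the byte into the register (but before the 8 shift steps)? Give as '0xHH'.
Register before byte 2: 0x95
Byte 2: 0xD8
0x95 XOR 0xD8 = 0x4D

Answer: 0x4D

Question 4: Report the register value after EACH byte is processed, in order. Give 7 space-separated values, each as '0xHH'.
0x95 0xE4 0x28 0xD9 0x9B 0x2E 0xC5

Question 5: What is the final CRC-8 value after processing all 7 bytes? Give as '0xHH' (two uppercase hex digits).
Answer: 0xC5

Derivation:
After byte 1 (0x84): reg=0x95
After byte 2 (0xD8): reg=0xE4
After byte 3 (0x5F): reg=0x28
After byte 4 (0xD9): reg=0xD9
After byte 5 (0x5F): reg=0x9B
After byte 6 (0xF8): reg=0x2E
After byte 7 (0xDB): reg=0xC5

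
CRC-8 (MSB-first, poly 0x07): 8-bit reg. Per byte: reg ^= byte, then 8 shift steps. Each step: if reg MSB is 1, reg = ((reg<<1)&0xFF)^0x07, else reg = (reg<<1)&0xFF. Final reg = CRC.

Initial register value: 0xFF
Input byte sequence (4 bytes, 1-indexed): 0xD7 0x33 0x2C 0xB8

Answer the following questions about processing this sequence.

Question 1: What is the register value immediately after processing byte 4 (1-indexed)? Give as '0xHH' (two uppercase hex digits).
After byte 1 (0xD7): reg=0xD8
After byte 2 (0x33): reg=0x9F
After byte 3 (0x2C): reg=0x10
After byte 4 (0xB8): reg=0x51

Answer: 0x51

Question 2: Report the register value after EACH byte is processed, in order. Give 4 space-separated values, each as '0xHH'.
0xD8 0x9F 0x10 0x51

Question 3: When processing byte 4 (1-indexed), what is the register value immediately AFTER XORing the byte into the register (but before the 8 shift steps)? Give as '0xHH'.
Register before byte 4: 0x10
Byte 4: 0xB8
0x10 XOR 0xB8 = 0xA8

Answer: 0xA8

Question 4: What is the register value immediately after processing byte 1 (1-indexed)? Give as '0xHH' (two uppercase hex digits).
After byte 1 (0xD7): reg=0xD8

Answer: 0xD8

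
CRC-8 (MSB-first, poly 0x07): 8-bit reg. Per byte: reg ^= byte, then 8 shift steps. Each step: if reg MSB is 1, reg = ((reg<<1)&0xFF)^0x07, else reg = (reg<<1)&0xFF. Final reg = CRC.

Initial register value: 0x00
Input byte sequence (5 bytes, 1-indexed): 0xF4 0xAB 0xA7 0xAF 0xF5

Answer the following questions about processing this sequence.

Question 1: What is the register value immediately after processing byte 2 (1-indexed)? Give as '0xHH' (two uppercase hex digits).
After byte 1 (0xF4): reg=0xC2
After byte 2 (0xAB): reg=0x18

Answer: 0x18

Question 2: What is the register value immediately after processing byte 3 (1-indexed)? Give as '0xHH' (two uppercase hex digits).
After byte 1 (0xF4): reg=0xC2
After byte 2 (0xAB): reg=0x18
After byte 3 (0xA7): reg=0x34

Answer: 0x34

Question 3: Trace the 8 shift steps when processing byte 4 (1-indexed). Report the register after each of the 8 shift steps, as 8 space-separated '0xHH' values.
After byte 1 (0xF4): reg=0xC2
After byte 2 (0xAB): reg=0x18
After byte 3 (0xA7): reg=0x34
Register before byte 4: 0x34
After XOR with byte 0xAF: 0x9B

Answer: 0x31 0x62 0xC4 0x8F 0x19 0x32 0x64 0xC8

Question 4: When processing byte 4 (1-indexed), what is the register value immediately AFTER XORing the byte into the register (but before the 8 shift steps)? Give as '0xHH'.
Register before byte 4: 0x34
Byte 4: 0xAF
0x34 XOR 0xAF = 0x9B

Answer: 0x9B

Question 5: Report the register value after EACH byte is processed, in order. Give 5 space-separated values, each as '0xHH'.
0xC2 0x18 0x34 0xC8 0xB3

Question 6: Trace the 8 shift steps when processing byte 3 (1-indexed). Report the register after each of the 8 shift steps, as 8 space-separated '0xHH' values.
Answer: 0x79 0xF2 0xE3 0xC1 0x85 0x0D 0x1A 0x34

Derivation:
After byte 1 (0xF4): reg=0xC2
After byte 2 (0xAB): reg=0x18
Register before byte 3: 0x18
After XOR with byte 0xA7: 0xBF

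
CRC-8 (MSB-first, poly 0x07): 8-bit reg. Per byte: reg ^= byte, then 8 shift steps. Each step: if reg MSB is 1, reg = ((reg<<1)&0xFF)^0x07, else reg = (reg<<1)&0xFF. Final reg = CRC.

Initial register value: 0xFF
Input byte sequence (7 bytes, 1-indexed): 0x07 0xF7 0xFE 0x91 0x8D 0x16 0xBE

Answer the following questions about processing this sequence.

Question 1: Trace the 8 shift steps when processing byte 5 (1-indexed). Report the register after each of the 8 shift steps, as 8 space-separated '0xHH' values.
Answer: 0xF0 0xE7 0xC9 0x95 0x2D 0x5A 0xB4 0x6F

Derivation:
After byte 1 (0x07): reg=0xE6
After byte 2 (0xF7): reg=0x77
After byte 3 (0xFE): reg=0xB6
After byte 4 (0x91): reg=0xF5
Register before byte 5: 0xF5
After XOR with byte 0x8D: 0x78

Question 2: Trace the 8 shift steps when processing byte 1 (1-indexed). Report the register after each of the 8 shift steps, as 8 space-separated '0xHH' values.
Answer: 0xF7 0xE9 0xD5 0xAD 0x5D 0xBA 0x73 0xE6

Derivation:
Register before byte 1: 0xFF
After XOR with byte 0x07: 0xF8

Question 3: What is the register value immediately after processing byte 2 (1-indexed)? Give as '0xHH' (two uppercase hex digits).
After byte 1 (0x07): reg=0xE6
After byte 2 (0xF7): reg=0x77

Answer: 0x77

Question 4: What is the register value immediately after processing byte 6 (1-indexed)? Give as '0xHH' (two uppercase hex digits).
After byte 1 (0x07): reg=0xE6
After byte 2 (0xF7): reg=0x77
After byte 3 (0xFE): reg=0xB6
After byte 4 (0x91): reg=0xF5
After byte 5 (0x8D): reg=0x6F
After byte 6 (0x16): reg=0x68

Answer: 0x68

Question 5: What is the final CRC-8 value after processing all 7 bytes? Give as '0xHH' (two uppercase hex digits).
After byte 1 (0x07): reg=0xE6
After byte 2 (0xF7): reg=0x77
After byte 3 (0xFE): reg=0xB6
After byte 4 (0x91): reg=0xF5
After byte 5 (0x8D): reg=0x6F
After byte 6 (0x16): reg=0x68
After byte 7 (0xBE): reg=0x2C

Answer: 0x2C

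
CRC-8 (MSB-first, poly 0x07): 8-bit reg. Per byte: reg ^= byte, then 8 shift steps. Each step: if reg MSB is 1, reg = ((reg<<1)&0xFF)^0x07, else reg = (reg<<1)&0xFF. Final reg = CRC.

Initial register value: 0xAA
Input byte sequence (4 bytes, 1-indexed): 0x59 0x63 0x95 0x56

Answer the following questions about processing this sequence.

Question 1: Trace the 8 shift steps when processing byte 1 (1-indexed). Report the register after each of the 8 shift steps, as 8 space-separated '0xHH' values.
Answer: 0xE1 0xC5 0x8D 0x1D 0x3A 0x74 0xE8 0xD7

Derivation:
Register before byte 1: 0xAA
After XOR with byte 0x59: 0xF3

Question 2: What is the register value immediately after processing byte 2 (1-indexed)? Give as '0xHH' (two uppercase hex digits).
Answer: 0x05

Derivation:
After byte 1 (0x59): reg=0xD7
After byte 2 (0x63): reg=0x05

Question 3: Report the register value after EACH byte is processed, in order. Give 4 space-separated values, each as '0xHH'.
0xD7 0x05 0xF9 0x44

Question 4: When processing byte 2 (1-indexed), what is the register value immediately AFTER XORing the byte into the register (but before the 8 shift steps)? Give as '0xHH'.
Register before byte 2: 0xD7
Byte 2: 0x63
0xD7 XOR 0x63 = 0xB4

Answer: 0xB4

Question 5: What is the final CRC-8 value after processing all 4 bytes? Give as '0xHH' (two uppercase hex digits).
After byte 1 (0x59): reg=0xD7
After byte 2 (0x63): reg=0x05
After byte 3 (0x95): reg=0xF9
After byte 4 (0x56): reg=0x44

Answer: 0x44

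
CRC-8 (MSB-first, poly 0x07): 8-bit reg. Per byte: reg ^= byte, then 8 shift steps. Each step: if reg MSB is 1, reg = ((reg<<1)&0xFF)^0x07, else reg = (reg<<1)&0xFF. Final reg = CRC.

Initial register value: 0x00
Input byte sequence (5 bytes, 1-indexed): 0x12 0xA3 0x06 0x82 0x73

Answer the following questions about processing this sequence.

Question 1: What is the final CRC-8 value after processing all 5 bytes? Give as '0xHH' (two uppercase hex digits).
Answer: 0x8C

Derivation:
After byte 1 (0x12): reg=0x7E
After byte 2 (0xA3): reg=0x1D
After byte 3 (0x06): reg=0x41
After byte 4 (0x82): reg=0x47
After byte 5 (0x73): reg=0x8C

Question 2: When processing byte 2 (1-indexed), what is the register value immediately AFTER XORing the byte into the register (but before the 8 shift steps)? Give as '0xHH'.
Register before byte 2: 0x7E
Byte 2: 0xA3
0x7E XOR 0xA3 = 0xDD

Answer: 0xDD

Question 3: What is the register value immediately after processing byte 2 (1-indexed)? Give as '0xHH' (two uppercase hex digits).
Answer: 0x1D

Derivation:
After byte 1 (0x12): reg=0x7E
After byte 2 (0xA3): reg=0x1D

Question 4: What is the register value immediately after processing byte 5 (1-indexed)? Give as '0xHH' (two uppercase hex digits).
Answer: 0x8C

Derivation:
After byte 1 (0x12): reg=0x7E
After byte 2 (0xA3): reg=0x1D
After byte 3 (0x06): reg=0x41
After byte 4 (0x82): reg=0x47
After byte 5 (0x73): reg=0x8C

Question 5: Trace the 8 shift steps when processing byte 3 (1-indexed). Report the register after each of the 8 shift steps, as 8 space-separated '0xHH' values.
Answer: 0x36 0x6C 0xD8 0xB7 0x69 0xD2 0xA3 0x41

Derivation:
After byte 1 (0x12): reg=0x7E
After byte 2 (0xA3): reg=0x1D
Register before byte 3: 0x1D
After XOR with byte 0x06: 0x1B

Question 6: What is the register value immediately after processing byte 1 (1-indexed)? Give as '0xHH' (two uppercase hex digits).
Answer: 0x7E

Derivation:
After byte 1 (0x12): reg=0x7E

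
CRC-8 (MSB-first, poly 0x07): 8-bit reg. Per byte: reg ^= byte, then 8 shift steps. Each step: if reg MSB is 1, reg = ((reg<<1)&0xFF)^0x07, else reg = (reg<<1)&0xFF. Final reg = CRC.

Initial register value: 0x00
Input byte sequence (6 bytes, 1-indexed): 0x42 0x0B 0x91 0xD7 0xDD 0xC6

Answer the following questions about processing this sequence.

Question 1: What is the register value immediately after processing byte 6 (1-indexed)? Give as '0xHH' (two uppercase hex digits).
After byte 1 (0x42): reg=0xC9
After byte 2 (0x0B): reg=0x40
After byte 3 (0x91): reg=0x39
After byte 4 (0xD7): reg=0x84
After byte 5 (0xDD): reg=0x88
After byte 6 (0xC6): reg=0xED

Answer: 0xED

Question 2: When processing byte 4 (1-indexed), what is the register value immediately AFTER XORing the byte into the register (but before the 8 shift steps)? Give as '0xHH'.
Answer: 0xEE

Derivation:
Register before byte 4: 0x39
Byte 4: 0xD7
0x39 XOR 0xD7 = 0xEE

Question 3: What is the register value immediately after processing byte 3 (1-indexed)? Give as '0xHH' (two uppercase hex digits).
After byte 1 (0x42): reg=0xC9
After byte 2 (0x0B): reg=0x40
After byte 3 (0x91): reg=0x39

Answer: 0x39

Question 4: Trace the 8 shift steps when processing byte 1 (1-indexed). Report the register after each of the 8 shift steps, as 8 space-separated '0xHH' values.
Register before byte 1: 0x00
After XOR with byte 0x42: 0x42

Answer: 0x84 0x0F 0x1E 0x3C 0x78 0xF0 0xE7 0xC9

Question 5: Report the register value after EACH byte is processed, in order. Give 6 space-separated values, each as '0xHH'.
0xC9 0x40 0x39 0x84 0x88 0xED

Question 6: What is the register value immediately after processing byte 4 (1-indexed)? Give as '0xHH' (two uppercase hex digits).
Answer: 0x84

Derivation:
After byte 1 (0x42): reg=0xC9
After byte 2 (0x0B): reg=0x40
After byte 3 (0x91): reg=0x39
After byte 4 (0xD7): reg=0x84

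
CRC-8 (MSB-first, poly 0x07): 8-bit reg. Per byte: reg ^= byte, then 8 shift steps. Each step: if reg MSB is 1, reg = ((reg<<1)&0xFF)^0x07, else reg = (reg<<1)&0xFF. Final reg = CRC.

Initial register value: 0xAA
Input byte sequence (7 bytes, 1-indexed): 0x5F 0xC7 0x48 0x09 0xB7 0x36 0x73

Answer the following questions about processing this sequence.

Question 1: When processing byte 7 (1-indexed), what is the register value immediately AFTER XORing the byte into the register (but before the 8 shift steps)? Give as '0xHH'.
Register before byte 7: 0x73
Byte 7: 0x73
0x73 XOR 0x73 = 0x00

Answer: 0x00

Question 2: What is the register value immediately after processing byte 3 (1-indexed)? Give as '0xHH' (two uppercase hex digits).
After byte 1 (0x5F): reg=0xC5
After byte 2 (0xC7): reg=0x0E
After byte 3 (0x48): reg=0xD5

Answer: 0xD5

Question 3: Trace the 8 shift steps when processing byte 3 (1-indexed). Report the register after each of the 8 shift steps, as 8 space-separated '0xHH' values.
Answer: 0x8C 0x1F 0x3E 0x7C 0xF8 0xF7 0xE9 0xD5

Derivation:
After byte 1 (0x5F): reg=0xC5
After byte 2 (0xC7): reg=0x0E
Register before byte 3: 0x0E
After XOR with byte 0x48: 0x46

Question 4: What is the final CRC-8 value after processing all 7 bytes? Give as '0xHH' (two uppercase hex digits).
After byte 1 (0x5F): reg=0xC5
After byte 2 (0xC7): reg=0x0E
After byte 3 (0x48): reg=0xD5
After byte 4 (0x09): reg=0x1A
After byte 5 (0xB7): reg=0x4A
After byte 6 (0x36): reg=0x73
After byte 7 (0x73): reg=0x00

Answer: 0x00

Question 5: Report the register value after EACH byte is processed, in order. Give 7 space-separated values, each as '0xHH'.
0xC5 0x0E 0xD5 0x1A 0x4A 0x73 0x00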